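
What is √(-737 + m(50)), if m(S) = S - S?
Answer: I*√737 ≈ 27.148*I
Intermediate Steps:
m(S) = 0
√(-737 + m(50)) = √(-737 + 0) = √(-737) = I*√737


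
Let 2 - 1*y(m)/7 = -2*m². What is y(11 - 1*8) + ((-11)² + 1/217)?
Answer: 56638/217 ≈ 261.00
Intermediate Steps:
y(m) = 14 + 14*m² (y(m) = 14 - (-14)*m² = 14 + 14*m²)
y(11 - 1*8) + ((-11)² + 1/217) = (14 + 14*(11 - 1*8)²) + ((-11)² + 1/217) = (14 + 14*(11 - 8)²) + (121 + 1/217) = (14 + 14*3²) + 26258/217 = (14 + 14*9) + 26258/217 = (14 + 126) + 26258/217 = 140 + 26258/217 = 56638/217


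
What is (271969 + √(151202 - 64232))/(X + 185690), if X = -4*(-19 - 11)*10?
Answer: 271969/186890 + √86970/186890 ≈ 1.4568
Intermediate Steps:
X = 1200 (X = -4*(-30)*10 = 120*10 = 1200)
(271969 + √(151202 - 64232))/(X + 185690) = (271969 + √(151202 - 64232))/(1200 + 185690) = (271969 + √86970)/186890 = (271969 + √86970)*(1/186890) = 271969/186890 + √86970/186890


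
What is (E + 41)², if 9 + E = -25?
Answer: 49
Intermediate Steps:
E = -34 (E = -9 - 25 = -34)
(E + 41)² = (-34 + 41)² = 7² = 49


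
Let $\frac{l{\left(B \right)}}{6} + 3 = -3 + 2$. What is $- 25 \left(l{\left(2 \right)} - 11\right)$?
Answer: $875$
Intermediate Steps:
$l{\left(B \right)} = -24$ ($l{\left(B \right)} = -18 + 6 \left(-3 + 2\right) = -18 + 6 \left(-1\right) = -18 - 6 = -24$)
$- 25 \left(l{\left(2 \right)} - 11\right) = - 25 \left(-24 - 11\right) = \left(-25\right) \left(-35\right) = 875$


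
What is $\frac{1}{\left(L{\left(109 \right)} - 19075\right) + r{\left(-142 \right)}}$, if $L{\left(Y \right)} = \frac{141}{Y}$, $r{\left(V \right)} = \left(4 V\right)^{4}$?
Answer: $\frac{109}{11345398666950} \approx 9.6074 \cdot 10^{-12}$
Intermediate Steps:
$r{\left(V \right)} = 256 V^{4}$
$\frac{1}{\left(L{\left(109 \right)} - 19075\right) + r{\left(-142 \right)}} = \frac{1}{\left(\frac{141}{109} - 19075\right) + 256 \left(-142\right)^{4}} = \frac{1}{\left(141 \cdot \frac{1}{109} - 19075\right) + 256 \cdot 406586896} = \frac{1}{\left(\frac{141}{109} - 19075\right) + 104086245376} = \frac{1}{- \frac{2079034}{109} + 104086245376} = \frac{1}{\frac{11345398666950}{109}} = \frac{109}{11345398666950}$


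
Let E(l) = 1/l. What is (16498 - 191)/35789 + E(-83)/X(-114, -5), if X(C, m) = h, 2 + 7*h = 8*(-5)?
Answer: 8156675/17822922 ≈ 0.45765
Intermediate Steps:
h = -6 (h = -2/7 + (8*(-5))/7 = -2/7 + (1/7)*(-40) = -2/7 - 40/7 = -6)
X(C, m) = -6
(16498 - 191)/35789 + E(-83)/X(-114, -5) = (16498 - 191)/35789 + 1/(-83*(-6)) = 16307*(1/35789) - 1/83*(-1/6) = 16307/35789 + 1/498 = 8156675/17822922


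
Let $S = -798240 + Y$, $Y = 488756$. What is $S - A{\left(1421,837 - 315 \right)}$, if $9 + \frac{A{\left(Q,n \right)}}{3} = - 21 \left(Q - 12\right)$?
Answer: $-220690$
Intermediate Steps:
$A{\left(Q,n \right)} = 729 - 63 Q$ ($A{\left(Q,n \right)} = -27 + 3 \left(- 21 \left(Q - 12\right)\right) = -27 + 3 \left(- 21 \left(-12 + Q\right)\right) = -27 + 3 \left(252 - 21 Q\right) = -27 - \left(-756 + 63 Q\right) = 729 - 63 Q$)
$S = -309484$ ($S = -798240 + 488756 = -309484$)
$S - A{\left(1421,837 - 315 \right)} = -309484 - \left(729 - 89523\right) = -309484 - -88794 = -309484 + 88794 = -220690$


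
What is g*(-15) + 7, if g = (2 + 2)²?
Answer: -233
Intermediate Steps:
g = 16 (g = 4² = 16)
g*(-15) + 7 = 16*(-15) + 7 = -240 + 7 = -233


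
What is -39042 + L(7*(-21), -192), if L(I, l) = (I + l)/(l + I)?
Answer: -39041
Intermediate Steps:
L(I, l) = 1 (L(I, l) = (I + l)/(I + l) = 1)
-39042 + L(7*(-21), -192) = -39042 + 1 = -39041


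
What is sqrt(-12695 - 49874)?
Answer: I*sqrt(62569) ≈ 250.14*I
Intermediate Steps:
sqrt(-12695 - 49874) = sqrt(-62569) = I*sqrt(62569)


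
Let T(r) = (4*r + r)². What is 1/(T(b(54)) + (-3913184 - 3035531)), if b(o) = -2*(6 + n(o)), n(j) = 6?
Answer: -1/6934315 ≈ -1.4421e-7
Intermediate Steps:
b(o) = -24 (b(o) = -2*(6 + 6) = -2*12 = -24)
T(r) = 25*r² (T(r) = (5*r)² = 25*r²)
1/(T(b(54)) + (-3913184 - 3035531)) = 1/(25*(-24)² + (-3913184 - 3035531)) = 1/(25*576 - 6948715) = 1/(14400 - 6948715) = 1/(-6934315) = -1/6934315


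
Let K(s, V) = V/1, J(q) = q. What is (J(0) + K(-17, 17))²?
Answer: 289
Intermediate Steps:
K(s, V) = V (K(s, V) = V*1 = V)
(J(0) + K(-17, 17))² = (0 + 17)² = 17² = 289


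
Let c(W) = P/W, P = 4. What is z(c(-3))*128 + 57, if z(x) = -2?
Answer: -199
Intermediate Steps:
c(W) = 4/W
z(c(-3))*128 + 57 = -2*128 + 57 = -256 + 57 = -199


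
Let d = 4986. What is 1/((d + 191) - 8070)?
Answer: -1/2893 ≈ -0.00034566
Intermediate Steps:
1/((d + 191) - 8070) = 1/((4986 + 191) - 8070) = 1/(5177 - 8070) = 1/(-2893) = -1/2893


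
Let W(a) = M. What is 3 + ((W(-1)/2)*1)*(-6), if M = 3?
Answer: -6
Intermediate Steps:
W(a) = 3
3 + ((W(-1)/2)*1)*(-6) = 3 + ((3/2)*1)*(-6) = 3 + (3/2)*(-6) = 3 - 9 = -6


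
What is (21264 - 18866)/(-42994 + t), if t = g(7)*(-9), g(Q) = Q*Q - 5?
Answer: -1199/21695 ≈ -0.055266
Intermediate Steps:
g(Q) = -5 + Q² (g(Q) = Q² - 5 = -5 + Q²)
t = -396 (t = (-5 + 7²)*(-9) = (-5 + 49)*(-9) = 44*(-9) = -396)
(21264 - 18866)/(-42994 + t) = (21264 - 18866)/(-42994 - 396) = 2398/(-43390) = 2398*(-1/43390) = -1199/21695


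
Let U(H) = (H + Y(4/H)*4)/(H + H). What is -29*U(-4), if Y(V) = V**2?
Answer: 0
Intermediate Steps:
U(H) = (H + 64/H**2)/(2*H) (U(H) = (H + (4/H)**2*4)/(H + H) = (H + (16/H**2)*4)/((2*H)) = (H + 64/H**2)*(1/(2*H)) = (H + 64/H**2)/(2*H))
-29*U(-4) = -29*(1/2 + 32/(-4)**3) = -29*(1/2 + 32*(-1/64)) = -29*(1/2 - 1/2) = -29*0 = 0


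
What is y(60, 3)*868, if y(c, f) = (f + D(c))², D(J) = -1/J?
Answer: 6952897/900 ≈ 7725.4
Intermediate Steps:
y(c, f) = (f - 1/c)²
y(60, 3)*868 = ((-1 + 60*3)²/60²)*868 = ((-1 + 180)²/3600)*868 = ((1/3600)*179²)*868 = ((1/3600)*32041)*868 = (32041/3600)*868 = 6952897/900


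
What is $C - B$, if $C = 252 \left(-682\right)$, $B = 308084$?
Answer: $-479948$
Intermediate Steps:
$C = -171864$
$C - B = -171864 - 308084 = -479948$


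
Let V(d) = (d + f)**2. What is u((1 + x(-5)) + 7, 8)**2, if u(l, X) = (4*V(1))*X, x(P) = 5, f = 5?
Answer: 1327104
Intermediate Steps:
V(d) = (5 + d)**2 (V(d) = (d + 5)**2 = (5 + d)**2)
u(l, X) = 144*X (u(l, X) = (4*(5 + 1)**2)*X = (4*6**2)*X = (4*36)*X = 144*X)
u((1 + x(-5)) + 7, 8)**2 = (144*8)**2 = 1152**2 = 1327104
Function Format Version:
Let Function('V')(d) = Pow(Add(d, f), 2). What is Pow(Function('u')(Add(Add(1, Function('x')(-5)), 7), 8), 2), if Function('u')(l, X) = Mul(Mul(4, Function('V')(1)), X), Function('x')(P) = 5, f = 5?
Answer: 1327104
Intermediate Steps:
Function('V')(d) = Pow(Add(5, d), 2) (Function('V')(d) = Pow(Add(d, 5), 2) = Pow(Add(5, d), 2))
Function('u')(l, X) = Mul(144, X) (Function('u')(l, X) = Mul(Mul(4, Pow(Add(5, 1), 2)), X) = Mul(Mul(4, Pow(6, 2)), X) = Mul(Mul(4, 36), X) = Mul(144, X))
Pow(Function('u')(Add(Add(1, Function('x')(-5)), 7), 8), 2) = Pow(Mul(144, 8), 2) = Pow(1152, 2) = 1327104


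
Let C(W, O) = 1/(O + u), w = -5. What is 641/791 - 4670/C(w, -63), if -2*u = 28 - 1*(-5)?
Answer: 293671256/791 ≈ 3.7127e+5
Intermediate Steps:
u = -33/2 (u = -(28 - 1*(-5))/2 = -(28 + 5)/2 = -½*33 = -33/2 ≈ -16.500)
C(W, O) = 1/(-33/2 + O) (C(W, O) = 1/(O - 33/2) = 1/(-33/2 + O))
641/791 - 4670/C(w, -63) = 641/791 - 4670/(2/(-33 + 2*(-63))) = 641*(1/791) - 4670/(2/(-33 - 126)) = 641/791 - 4670/(2/(-159)) = 641/791 - 4670/(2*(-1/159)) = 641/791 - 4670/(-2/159) = 641/791 - 4670*(-159/2) = 641/791 + 371265 = 293671256/791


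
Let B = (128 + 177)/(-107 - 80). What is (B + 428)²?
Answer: 6357032361/34969 ≈ 1.8179e+5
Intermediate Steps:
B = -305/187 (B = 305/(-187) = 305*(-1/187) = -305/187 ≈ -1.6310)
(B + 428)² = (-305/187 + 428)² = (79731/187)² = 6357032361/34969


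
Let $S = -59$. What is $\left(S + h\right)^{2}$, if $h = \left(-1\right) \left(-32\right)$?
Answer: $729$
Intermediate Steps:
$h = 32$
$\left(S + h\right)^{2} = \left(-59 + 32\right)^{2} = \left(-27\right)^{2} = 729$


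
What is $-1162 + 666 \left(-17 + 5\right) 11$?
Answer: $-89074$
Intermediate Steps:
$-1162 + 666 \left(-17 + 5\right) 11 = -1162 + 666 \left(\left(-12\right) 11\right) = -1162 + 666 \left(-132\right) = -1162 - 87912 = -89074$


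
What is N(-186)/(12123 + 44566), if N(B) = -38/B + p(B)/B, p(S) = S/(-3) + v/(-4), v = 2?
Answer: -47/21088308 ≈ -2.2287e-6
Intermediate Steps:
p(S) = -½ - S/3 (p(S) = S/(-3) + 2/(-4) = S*(-⅓) + 2*(-¼) = -S/3 - ½ = -½ - S/3)
N(B) = -38/B + (-½ - B/3)/B
N(-186)/(12123 + 44566) = ((⅙)*(-231 - 2*(-186))/(-186))/(12123 + 44566) = ((⅙)*(-1/186)*(-231 + 372))/56689 = ((⅙)*(-1/186)*141)*(1/56689) = -47/372*1/56689 = -47/21088308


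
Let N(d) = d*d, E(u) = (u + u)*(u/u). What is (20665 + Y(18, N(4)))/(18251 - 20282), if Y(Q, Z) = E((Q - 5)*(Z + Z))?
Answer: -21497/2031 ≈ -10.584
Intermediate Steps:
E(u) = 2*u (E(u) = (2*u)*1 = 2*u)
N(d) = d**2
Y(Q, Z) = 4*Z*(-5 + Q) (Y(Q, Z) = 2*((Q - 5)*(Z + Z)) = 2*((-5 + Q)*(2*Z)) = 2*(2*Z*(-5 + Q)) = 4*Z*(-5 + Q))
(20665 + Y(18, N(4)))/(18251 - 20282) = (20665 + 4*4**2*(-5 + 18))/(18251 - 20282) = (20665 + 4*16*13)/(-2031) = (20665 + 832)*(-1/2031) = 21497*(-1/2031) = -21497/2031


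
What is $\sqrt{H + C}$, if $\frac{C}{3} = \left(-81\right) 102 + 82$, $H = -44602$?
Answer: $i \sqrt{69142} \approx 262.95 i$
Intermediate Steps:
$C = -24540$ ($C = 3 \left(\left(-81\right) 102 + 82\right) = 3 \left(-8262 + 82\right) = 3 \left(-8180\right) = -24540$)
$\sqrt{H + C} = \sqrt{-44602 - 24540} = \sqrt{-69142} = i \sqrt{69142}$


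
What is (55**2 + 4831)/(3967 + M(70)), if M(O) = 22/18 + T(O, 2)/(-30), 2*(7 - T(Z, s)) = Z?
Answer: 88380/44653 ≈ 1.9793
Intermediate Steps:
T(Z, s) = 7 - Z/2
M(O) = 89/90 + O/60 (M(O) = 22/18 + (7 - O/2)/(-30) = 22*(1/18) + (7 - O/2)*(-1/30) = 11/9 + (-7/30 + O/60) = 89/90 + O/60)
(55**2 + 4831)/(3967 + M(70)) = (55**2 + 4831)/(3967 + (89/90 + (1/60)*70)) = (3025 + 4831)/(3967 + (89/90 + 7/6)) = 7856/(3967 + 97/45) = 7856/(178612/45) = 7856*(45/178612) = 88380/44653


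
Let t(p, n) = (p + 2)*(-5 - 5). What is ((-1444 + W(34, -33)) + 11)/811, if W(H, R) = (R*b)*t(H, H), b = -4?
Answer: -48953/811 ≈ -60.361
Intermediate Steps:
t(p, n) = -20 - 10*p (t(p, n) = (2 + p)*(-10) = -20 - 10*p)
W(H, R) = -4*R*(-20 - 10*H) (W(H, R) = (R*(-4))*(-20 - 10*H) = (-4*R)*(-20 - 10*H) = -4*R*(-20 - 10*H))
((-1444 + W(34, -33)) + 11)/811 = ((-1444 + 40*(-33)*(2 + 34)) + 11)/811 = ((-1444 + 40*(-33)*36) + 11)*(1/811) = ((-1444 - 47520) + 11)*(1/811) = (-48964 + 11)*(1/811) = -48953*1/811 = -48953/811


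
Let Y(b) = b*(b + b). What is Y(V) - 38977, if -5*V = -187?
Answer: -904487/25 ≈ -36180.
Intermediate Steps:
V = 187/5 (V = -1/5*(-187) = 187/5 ≈ 37.400)
Y(b) = 2*b**2 (Y(b) = b*(2*b) = 2*b**2)
Y(V) - 38977 = 2*(187/5)**2 - 38977 = 2*(34969/25) - 38977 = 69938/25 - 38977 = -904487/25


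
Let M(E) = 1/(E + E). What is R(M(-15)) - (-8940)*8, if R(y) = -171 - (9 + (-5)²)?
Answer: 71315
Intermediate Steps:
M(E) = 1/(2*E)
R(y) = -205 (R(y) = -171 - (9 + 25) = -171 - 34 = -205)
R(M(-15)) - (-8940)*8 = -205 - (-8940)*8 = -205 - 1*(-71520) = -205 + 71520 = 71315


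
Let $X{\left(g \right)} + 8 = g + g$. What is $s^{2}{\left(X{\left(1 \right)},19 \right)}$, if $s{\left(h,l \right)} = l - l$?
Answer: $0$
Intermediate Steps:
$X{\left(g \right)} = -8 + 2 g$ ($X{\left(g \right)} = -8 + \left(g + g\right) = -8 + 2 g$)
$s{\left(h,l \right)} = 0$
$s^{2}{\left(X{\left(1 \right)},19 \right)} = 0^{2} = 0$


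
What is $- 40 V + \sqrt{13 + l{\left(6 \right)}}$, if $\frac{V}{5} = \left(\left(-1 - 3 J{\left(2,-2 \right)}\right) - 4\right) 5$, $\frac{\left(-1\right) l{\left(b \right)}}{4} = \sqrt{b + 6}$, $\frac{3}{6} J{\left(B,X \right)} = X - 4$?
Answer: $-31000 + \sqrt{13 - 8 \sqrt{3}} \approx -31000.0 + 0.92542 i$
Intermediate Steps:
$J{\left(B,X \right)} = -8 + 2 X$ ($J{\left(B,X \right)} = 2 \left(X - 4\right) = 2 \left(-4 + X\right) = -8 + 2 X$)
$l{\left(b \right)} = - 4 \sqrt{6 + b}$ ($l{\left(b \right)} = - 4 \sqrt{b + 6} = - 4 \sqrt{6 + b}$)
$V = 775$ ($V = 5 \left(\left(-1 - 3 \left(-8 + 2 \left(-2\right)\right)\right) - 4\right) 5 = 5 \left(\left(-1 - 3 \left(-8 - 4\right)\right) - 4\right) 5 = 5 \left(\left(-1 - -36\right) - 4\right) 5 = 5 \left(\left(-1 + 36\right) - 4\right) 5 = 5 \left(35 - 4\right) 5 = 5 \cdot 31 \cdot 5 = 5 \cdot 155 = 775$)
$- 40 V + \sqrt{13 + l{\left(6 \right)}} = \left(-40\right) 775 + \sqrt{13 - 4 \sqrt{6 + 6}} = -31000 + \sqrt{13 - 4 \sqrt{12}} = -31000 + \sqrt{13 - 4 \cdot 2 \sqrt{3}} = -31000 + \sqrt{13 - 8 \sqrt{3}}$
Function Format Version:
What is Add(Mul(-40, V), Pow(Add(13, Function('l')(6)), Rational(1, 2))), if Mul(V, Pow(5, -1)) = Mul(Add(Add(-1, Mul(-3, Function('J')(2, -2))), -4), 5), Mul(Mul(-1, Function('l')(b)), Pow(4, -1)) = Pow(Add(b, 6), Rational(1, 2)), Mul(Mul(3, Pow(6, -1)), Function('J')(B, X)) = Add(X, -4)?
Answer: Add(-31000, Pow(Add(13, Mul(-8, Pow(3, Rational(1, 2)))), Rational(1, 2))) ≈ Add(-31000., Mul(0.92542, I))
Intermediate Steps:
Function('J')(B, X) = Add(-8, Mul(2, X)) (Function('J')(B, X) = Mul(2, Add(X, -4)) = Mul(2, Add(-4, X)) = Add(-8, Mul(2, X)))
Function('l')(b) = Mul(-4, Pow(Add(6, b), Rational(1, 2))) (Function('l')(b) = Mul(-4, Pow(Add(b, 6), Rational(1, 2))) = Mul(-4, Pow(Add(6, b), Rational(1, 2))))
V = 775 (V = Mul(5, Mul(Add(Add(-1, Mul(-3, Add(-8, Mul(2, -2)))), -4), 5)) = Mul(5, Mul(Add(Add(-1, Mul(-3, Add(-8, -4))), -4), 5)) = Mul(5, Mul(Add(Add(-1, Mul(-3, -12)), -4), 5)) = Mul(5, Mul(Add(Add(-1, 36), -4), 5)) = Mul(5, Mul(Add(35, -4), 5)) = Mul(5, Mul(31, 5)) = Mul(5, 155) = 775)
Add(Mul(-40, V), Pow(Add(13, Function('l')(6)), Rational(1, 2))) = Add(Mul(-40, 775), Pow(Add(13, Mul(-4, Pow(Add(6, 6), Rational(1, 2)))), Rational(1, 2))) = Add(-31000, Pow(Add(13, Mul(-4, Pow(12, Rational(1, 2)))), Rational(1, 2))) = Add(-31000, Pow(Add(13, Mul(-4, Mul(2, Pow(3, Rational(1, 2))))), Rational(1, 2))) = Add(-31000, Pow(Add(13, Mul(-8, Pow(3, Rational(1, 2)))), Rational(1, 2)))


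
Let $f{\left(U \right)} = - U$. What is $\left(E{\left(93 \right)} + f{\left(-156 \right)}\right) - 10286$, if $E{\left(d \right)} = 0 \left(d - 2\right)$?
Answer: $-10130$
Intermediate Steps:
$E{\left(d \right)} = 0$ ($E{\left(d \right)} = 0 \left(-2 + d\right) = 0$)
$\left(E{\left(93 \right)} + f{\left(-156 \right)}\right) - 10286 = \left(0 - -156\right) - 10286 = \left(0 + 156\right) - 10286 = 156 - 10286 = -10130$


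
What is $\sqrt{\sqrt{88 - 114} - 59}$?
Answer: $\sqrt{-59 + i \sqrt{26}} \approx 0.33161 + 7.6883 i$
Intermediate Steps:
$\sqrt{\sqrt{88 - 114} - 59} = \sqrt{\sqrt{-26} - 59} = \sqrt{i \sqrt{26} - 59} = \sqrt{-59 + i \sqrt{26}}$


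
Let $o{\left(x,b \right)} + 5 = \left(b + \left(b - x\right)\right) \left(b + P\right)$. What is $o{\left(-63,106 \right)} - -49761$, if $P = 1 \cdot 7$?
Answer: $80831$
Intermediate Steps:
$P = 7$
$o{\left(x,b \right)} = -5 + \left(7 + b\right) \left(- x + 2 b\right)$ ($o{\left(x,b \right)} = -5 + \left(b + \left(b - x\right)\right) \left(b + 7\right) = -5 + \left(- x + 2 b\right) \left(7 + b\right) = -5 + \left(7 + b\right) \left(- x + 2 b\right)$)
$o{\left(-63,106 \right)} - -49761 = \left(-5 - -441 + 2 \cdot 106^{2} + 14 \cdot 106 - 106 \left(-63\right)\right) - -49761 = \left(-5 + 441 + 2 \cdot 11236 + 1484 + 6678\right) + 49761 = \left(-5 + 441 + 22472 + 1484 + 6678\right) + 49761 = 31070 + 49761 = 80831$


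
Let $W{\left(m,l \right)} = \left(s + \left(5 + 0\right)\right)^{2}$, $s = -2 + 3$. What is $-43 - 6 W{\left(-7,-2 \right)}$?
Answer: $-259$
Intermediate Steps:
$s = 1$
$W{\left(m,l \right)} = 36$ ($W{\left(m,l \right)} = \left(1 + \left(5 + 0\right)\right)^{2} = \left(1 + 5\right)^{2} = 6^{2} = 36$)
$-43 - 6 W{\left(-7,-2 \right)} = -43 - 216 = -259$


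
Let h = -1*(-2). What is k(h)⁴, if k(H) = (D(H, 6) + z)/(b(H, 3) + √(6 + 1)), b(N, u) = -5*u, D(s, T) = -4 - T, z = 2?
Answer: 4096/(15 - √7)⁴ ≈ 0.17583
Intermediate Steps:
h = 2
k(H) = -8/(-15 + √7) (k(H) = ((-4 - 1*6) + 2)/(-5*3 + √(6 + 1)) = ((-4 - 6) + 2)/(-15 + √7) = (-10 + 2)/(-15 + √7) = -8/(-15 + √7))
k(h)⁴ = (60/109 + 4*√7/109)⁴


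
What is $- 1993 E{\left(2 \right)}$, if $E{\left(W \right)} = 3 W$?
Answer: $-11958$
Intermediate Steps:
$- 1993 E{\left(2 \right)} = - 1993 \cdot 3 \cdot 2 = \left(-1993\right) 6 = -11958$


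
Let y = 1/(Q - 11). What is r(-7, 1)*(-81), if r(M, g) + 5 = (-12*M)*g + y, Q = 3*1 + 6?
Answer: -12717/2 ≈ -6358.5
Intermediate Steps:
Q = 9 (Q = 3 + 6 = 9)
y = -½ (y = 1/(9 - 11) = 1/(-2) = -½ ≈ -0.50000)
r(M, g) = -11/2 - 12*M*g (r(M, g) = -5 + ((-12*M)*g - ½) = -5 + (-12*M*g - ½) = -5 + (-½ - 12*M*g) = -11/2 - 12*M*g)
r(-7, 1)*(-81) = (-11/2 - 12*(-7)*1)*(-81) = (-11/2 + 84)*(-81) = (157/2)*(-81) = -12717/2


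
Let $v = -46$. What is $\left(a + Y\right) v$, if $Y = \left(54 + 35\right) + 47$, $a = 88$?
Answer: $-10304$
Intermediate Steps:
$Y = 136$ ($Y = 89 + 47 = 136$)
$\left(a + Y\right) v = \left(88 + 136\right) \left(-46\right) = 224 \left(-46\right) = -10304$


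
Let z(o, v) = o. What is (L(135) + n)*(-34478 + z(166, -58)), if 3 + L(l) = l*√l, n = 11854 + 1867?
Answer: -470692016 - 13896360*√15 ≈ -5.2451e+8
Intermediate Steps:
n = 13721
L(l) = -3 + l^(3/2) (L(l) = -3 + l*√l = -3 + l^(3/2))
(L(135) + n)*(-34478 + z(166, -58)) = ((-3 + 135^(3/2)) + 13721)*(-34478 + 166) = ((-3 + 405*√15) + 13721)*(-34312) = (13718 + 405*√15)*(-34312) = -470692016 - 13896360*√15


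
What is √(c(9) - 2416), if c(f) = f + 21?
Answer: I*√2386 ≈ 48.847*I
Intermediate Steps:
c(f) = 21 + f
√(c(9) - 2416) = √((21 + 9) - 2416) = √(30 - 2416) = √(-2386) = I*√2386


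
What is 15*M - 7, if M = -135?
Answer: -2032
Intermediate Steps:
15*M - 7 = 15*(-135) - 7 = -2025 - 7 = -2032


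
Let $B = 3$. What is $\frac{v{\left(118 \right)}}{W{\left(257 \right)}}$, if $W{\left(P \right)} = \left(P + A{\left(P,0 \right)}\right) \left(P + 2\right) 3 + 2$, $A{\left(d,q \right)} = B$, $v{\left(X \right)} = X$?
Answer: $\frac{59}{101011} \approx 0.00058409$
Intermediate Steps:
$A{\left(d,q \right)} = 3$
$W{\left(P \right)} = 2 + 3 \left(2 + P\right) \left(3 + P\right)$ ($W{\left(P \right)} = \left(P + 3\right) \left(P + 2\right) 3 + 2 = \left(3 + P\right) \left(2 + P\right) 3 + 2 = \left(2 + P\right) \left(3 + P\right) 3 + 2 = 3 \left(2 + P\right) \left(3 + P\right) + 2 = 2 + 3 \left(2 + P\right) \left(3 + P\right)$)
$\frac{v{\left(118 \right)}}{W{\left(257 \right)}} = \frac{118}{20 + 3 \cdot 257^{2} + 15 \cdot 257} = \frac{118}{20 + 3 \cdot 66049 + 3855} = \frac{118}{20 + 198147 + 3855} = \frac{118}{202022} = 118 \cdot \frac{1}{202022} = \frac{59}{101011}$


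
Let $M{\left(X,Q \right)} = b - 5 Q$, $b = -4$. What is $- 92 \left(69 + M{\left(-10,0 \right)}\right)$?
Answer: $-5980$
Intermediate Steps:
$M{\left(X,Q \right)} = -4 - 5 Q$
$- 92 \left(69 + M{\left(-10,0 \right)}\right) = - 92 \left(69 - 4\right) = \left(-92\right) 65 = -5980$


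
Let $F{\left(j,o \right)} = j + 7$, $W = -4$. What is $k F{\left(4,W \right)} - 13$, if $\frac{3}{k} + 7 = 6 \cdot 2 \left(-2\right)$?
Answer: $- \frac{436}{31} \approx -14.065$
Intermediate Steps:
$F{\left(j,o \right)} = 7 + j$
$k = - \frac{3}{31}$ ($k = \frac{3}{-7 + 6 \cdot 2 \left(-2\right)} = \frac{3}{-7 + 12 \left(-2\right)} = \frac{3}{-7 - 24} = \frac{3}{-31} = 3 \left(- \frac{1}{31}\right) = - \frac{3}{31} \approx -0.096774$)
$k F{\left(4,W \right)} - 13 = - \frac{3 \left(7 + 4\right)}{31} - 13 = \left(- \frac{3}{31}\right) 11 - 13 = - \frac{33}{31} - 13 = - \frac{436}{31}$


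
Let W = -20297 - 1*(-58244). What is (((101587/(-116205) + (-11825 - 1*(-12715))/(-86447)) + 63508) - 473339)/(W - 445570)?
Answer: 4116996373719524/4094806861819605 ≈ 1.0054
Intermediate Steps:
W = 37947 (W = -20297 + 58244 = 37947)
(((101587/(-116205) + (-11825 - 1*(-12715))/(-86447)) + 63508) - 473339)/(W - 445570) = (((101587/(-116205) + (-11825 - 1*(-12715))/(-86447)) + 63508) - 473339)/(37947 - 445570) = (((101587*(-1/116205) + (-11825 + 12715)*(-1/86447)) + 63508) - 473339)/(-407623) = (((-101587/116205 + 890*(-1/86447)) + 63508) - 473339)*(-1/407623) = (((-101587/116205 - 890/86447) + 63508) - 473339)*(-1/407623) = ((-8885313839/10045573635 + 63508) - 473339)*(-1/407623) = (637965405097741/10045573635 - 473339)*(-1/407623) = -4116996373719524/10045573635*(-1/407623) = 4116996373719524/4094806861819605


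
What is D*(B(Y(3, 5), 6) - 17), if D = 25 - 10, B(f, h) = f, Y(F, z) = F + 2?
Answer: -180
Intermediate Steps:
Y(F, z) = 2 + F
D = 15
D*(B(Y(3, 5), 6) - 17) = 15*((2 + 3) - 17) = 15*(5 - 17) = 15*(-12) = -180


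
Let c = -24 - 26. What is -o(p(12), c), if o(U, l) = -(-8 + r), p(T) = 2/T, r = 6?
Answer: -2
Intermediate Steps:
c = -50
o(U, l) = 2 (o(U, l) = -(-8 + 6) = -1*(-2) = 2)
-o(p(12), c) = -1*2 = -2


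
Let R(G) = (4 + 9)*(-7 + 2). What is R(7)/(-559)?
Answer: 5/43 ≈ 0.11628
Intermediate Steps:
R(G) = -65 (R(G) = 13*(-5) = -65)
R(7)/(-559) = -65/(-559) = -65*(-1/559) = 5/43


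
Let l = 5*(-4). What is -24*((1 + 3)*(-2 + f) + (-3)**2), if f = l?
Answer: 1896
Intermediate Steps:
l = -20
f = -20
-24*((1 + 3)*(-2 + f) + (-3)**2) = -24*((1 + 3)*(-2 - 20) + (-3)**2) = -24*(4*(-22) + 9) = -24*(-88 + 9) = -24*(-79) = 1896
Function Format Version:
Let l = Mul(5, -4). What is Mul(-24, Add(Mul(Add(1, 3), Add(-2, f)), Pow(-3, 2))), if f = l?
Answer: 1896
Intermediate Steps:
l = -20
f = -20
Mul(-24, Add(Mul(Add(1, 3), Add(-2, f)), Pow(-3, 2))) = Mul(-24, Add(Mul(Add(1, 3), Add(-2, -20)), Pow(-3, 2))) = Mul(-24, Add(Mul(4, -22), 9)) = Mul(-24, Add(-88, 9)) = Mul(-24, -79) = 1896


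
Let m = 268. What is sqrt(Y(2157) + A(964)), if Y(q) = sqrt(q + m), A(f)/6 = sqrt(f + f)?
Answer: sqrt(5*sqrt(97) + 12*sqrt(482)) ≈ 17.683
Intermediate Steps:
A(f) = 6*sqrt(2)*sqrt(f) (A(f) = 6*sqrt(f + f) = 6*sqrt(2*f) = 6*(sqrt(2)*sqrt(f)) = 6*sqrt(2)*sqrt(f))
Y(q) = sqrt(268 + q) (Y(q) = sqrt(q + 268) = sqrt(268 + q))
sqrt(Y(2157) + A(964)) = sqrt(sqrt(268 + 2157) + 6*sqrt(2)*sqrt(964)) = sqrt(sqrt(2425) + 6*sqrt(2)*(2*sqrt(241))) = sqrt(5*sqrt(97) + 12*sqrt(482))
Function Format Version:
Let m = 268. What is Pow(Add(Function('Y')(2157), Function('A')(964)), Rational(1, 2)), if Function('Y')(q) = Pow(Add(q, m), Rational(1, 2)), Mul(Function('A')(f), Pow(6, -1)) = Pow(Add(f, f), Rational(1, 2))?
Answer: Pow(Add(Mul(5, Pow(97, Rational(1, 2))), Mul(12, Pow(482, Rational(1, 2)))), Rational(1, 2)) ≈ 17.683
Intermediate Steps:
Function('A')(f) = Mul(6, Pow(2, Rational(1, 2)), Pow(f, Rational(1, 2))) (Function('A')(f) = Mul(6, Pow(Add(f, f), Rational(1, 2))) = Mul(6, Pow(Mul(2, f), Rational(1, 2))) = Mul(6, Mul(Pow(2, Rational(1, 2)), Pow(f, Rational(1, 2)))) = Mul(6, Pow(2, Rational(1, 2)), Pow(f, Rational(1, 2))))
Function('Y')(q) = Pow(Add(268, q), Rational(1, 2)) (Function('Y')(q) = Pow(Add(q, 268), Rational(1, 2)) = Pow(Add(268, q), Rational(1, 2)))
Pow(Add(Function('Y')(2157), Function('A')(964)), Rational(1, 2)) = Pow(Add(Pow(Add(268, 2157), Rational(1, 2)), Mul(6, Pow(2, Rational(1, 2)), Pow(964, Rational(1, 2)))), Rational(1, 2)) = Pow(Add(Pow(2425, Rational(1, 2)), Mul(6, Pow(2, Rational(1, 2)), Mul(2, Pow(241, Rational(1, 2))))), Rational(1, 2)) = Pow(Add(Mul(5, Pow(97, Rational(1, 2))), Mul(12, Pow(482, Rational(1, 2)))), Rational(1, 2))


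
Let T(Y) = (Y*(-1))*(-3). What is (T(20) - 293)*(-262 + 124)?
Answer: 32154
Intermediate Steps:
T(Y) = 3*Y (T(Y) = -Y*(-3) = 3*Y)
(T(20) - 293)*(-262 + 124) = (3*20 - 293)*(-262 + 124) = (60 - 293)*(-138) = -233*(-138) = 32154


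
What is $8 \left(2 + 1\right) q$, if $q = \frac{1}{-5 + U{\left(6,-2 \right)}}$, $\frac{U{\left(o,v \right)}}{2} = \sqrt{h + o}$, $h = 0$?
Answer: $-120 - 48 \sqrt{6} \approx -237.58$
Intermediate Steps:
$U{\left(o,v \right)} = 2 \sqrt{o}$ ($U{\left(o,v \right)} = 2 \sqrt{0 + o} = 2 \sqrt{o}$)
$q = \frac{1}{-5 + 2 \sqrt{6}} \approx -9.899$
$8 \left(2 + 1\right) q = 8 \left(2 + 1\right) \left(-5 - 2 \sqrt{6}\right) = 8 \cdot 3 \left(-5 - 2 \sqrt{6}\right) = 24 \left(-5 - 2 \sqrt{6}\right) = -120 - 48 \sqrt{6}$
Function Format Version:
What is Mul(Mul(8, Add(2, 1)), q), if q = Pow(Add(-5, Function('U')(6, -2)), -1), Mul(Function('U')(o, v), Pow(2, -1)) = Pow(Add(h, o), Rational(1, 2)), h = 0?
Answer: Add(-120, Mul(-48, Pow(6, Rational(1, 2)))) ≈ -237.58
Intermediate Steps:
Function('U')(o, v) = Mul(2, Pow(o, Rational(1, 2))) (Function('U')(o, v) = Mul(2, Pow(Add(0, o), Rational(1, 2))) = Mul(2, Pow(o, Rational(1, 2))))
q = Pow(Add(-5, Mul(2, Pow(6, Rational(1, 2)))), -1) ≈ -9.8990
Mul(Mul(8, Add(2, 1)), q) = Mul(Mul(8, Add(2, 1)), Add(-5, Mul(-2, Pow(6, Rational(1, 2))))) = Mul(Mul(8, 3), Add(-5, Mul(-2, Pow(6, Rational(1, 2))))) = Mul(24, Add(-5, Mul(-2, Pow(6, Rational(1, 2))))) = Add(-120, Mul(-48, Pow(6, Rational(1, 2))))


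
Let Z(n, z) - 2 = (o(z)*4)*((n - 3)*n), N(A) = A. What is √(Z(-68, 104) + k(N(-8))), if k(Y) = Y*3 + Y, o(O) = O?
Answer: √2008418 ≈ 1417.2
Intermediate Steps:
Z(n, z) = 2 + 4*n*z*(-3 + n) (Z(n, z) = 2 + (z*4)*((n - 3)*n) = 2 + (4*z)*((-3 + n)*n) = 2 + (4*z)*(n*(-3 + n)) = 2 + 4*n*z*(-3 + n))
k(Y) = 4*Y (k(Y) = 3*Y + Y = 4*Y)
√(Z(-68, 104) + k(N(-8))) = √((2 - 12*(-68)*104 + 4*104*(-68)²) + 4*(-8)) = √((2 + 84864 + 4*104*4624) - 32) = √((2 + 84864 + 1923584) - 32) = √(2008450 - 32) = √2008418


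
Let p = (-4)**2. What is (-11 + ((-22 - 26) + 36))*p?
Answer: -368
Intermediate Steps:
p = 16
(-11 + ((-22 - 26) + 36))*p = (-11 + ((-22 - 26) + 36))*16 = (-11 + (-48 + 36))*16 = (-11 - 12)*16 = -23*16 = -368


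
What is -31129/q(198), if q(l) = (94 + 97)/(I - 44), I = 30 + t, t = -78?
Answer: 2863868/191 ≈ 14994.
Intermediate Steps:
I = -48 (I = 30 - 78 = -48)
q(l) = -191/92 (q(l) = (94 + 97)/(-48 - 44) = 191/(-92) = 191*(-1/92) = -191/92)
-31129/q(198) = -31129/(-191/92) = -31129*(-92/191) = 2863868/191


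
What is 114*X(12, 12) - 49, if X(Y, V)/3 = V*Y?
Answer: 49199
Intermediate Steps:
X(Y, V) = 3*V*Y (X(Y, V) = 3*(V*Y) = 3*V*Y)
114*X(12, 12) - 49 = 114*(3*12*12) - 49 = 114*432 - 49 = 49248 - 49 = 49199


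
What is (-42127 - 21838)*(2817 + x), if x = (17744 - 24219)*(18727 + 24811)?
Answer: 18032100211345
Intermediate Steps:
x = -281908550 (x = -6475*43538 = -281908550)
(-42127 - 21838)*(2817 + x) = (-42127 - 21838)*(2817 - 281908550) = -63965*(-281905733) = 18032100211345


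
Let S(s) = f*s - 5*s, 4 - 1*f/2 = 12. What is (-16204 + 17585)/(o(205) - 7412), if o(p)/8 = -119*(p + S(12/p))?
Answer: -283105/41287356 ≈ -0.0068569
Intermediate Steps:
f = -16 (f = 8 - 2*12 = 8 - 24 = -16)
S(s) = -21*s (S(s) = -16*s - 5*s = -21*s)
o(p) = -952*p + 239904/p (o(p) = 8*(-119*(p - 252/p)) = 8*(-119*p + 29988/p) = -952*p + 239904/p)
(-16204 + 17585)/(o(205) - 7412) = (-16204 + 17585)/((-952*205 + 239904/205) - 7412) = 1381/((-195160 + 239904*(1/205)) - 7412) = 1381/((-195160 + 239904/205) - 7412) = 1381/(-39767896/205 - 7412) = 1381/(-41287356/205) = 1381*(-205/41287356) = -283105/41287356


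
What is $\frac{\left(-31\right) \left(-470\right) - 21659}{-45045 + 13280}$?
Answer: $\frac{7089}{31765} \approx 0.22317$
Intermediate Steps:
$\frac{\left(-31\right) \left(-470\right) - 21659}{-45045 + 13280} = \frac{14570 - 21659}{-31765} = \left(-7089\right) \left(- \frac{1}{31765}\right) = \frac{7089}{31765}$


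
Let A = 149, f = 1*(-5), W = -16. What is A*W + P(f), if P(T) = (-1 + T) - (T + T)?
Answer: -2380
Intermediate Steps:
f = -5
P(T) = -1 - T (P(T) = (-1 + T) - 2*T = -1 - T)
A*W + P(f) = 149*(-16) + (-1 - 1*(-5)) = -2384 + (-1 + 5) = -2384 + 4 = -2380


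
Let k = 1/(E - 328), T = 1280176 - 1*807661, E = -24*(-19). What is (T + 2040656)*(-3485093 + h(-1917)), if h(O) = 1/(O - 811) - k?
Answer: -382296886532648191/43648 ≈ -8.7586e+12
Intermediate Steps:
E = 456
T = 472515 (T = 1280176 - 807661 = 472515)
k = 1/128 (k = 1/(456 - 328) = 1/128 ≈ 0.0078125)
h(O) = -1/128 + 1/(-811 + O) (h(O) = 1/(O - 811) - 1*1/128 = 1/(-811 + O) - 1/128 = -1/128 + 1/(-811 + O))
(T + 2040656)*(-3485093 + h(-1917)) = (472515 + 2040656)*(-3485093 + (939 - 1*(-1917))/(128*(-811 - 1917))) = 2513171*(-3485093 + (1/128)*(939 + 1917)/(-2728)) = 2513171*(-3485093 + (1/128)*(-1/2728)*2856) = 2513171*(-3485093 - 357/43648) = 2513171*(-152117339621/43648) = -382296886532648191/43648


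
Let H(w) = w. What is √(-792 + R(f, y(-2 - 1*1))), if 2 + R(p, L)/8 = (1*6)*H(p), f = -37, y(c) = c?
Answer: 2*I*√646 ≈ 50.833*I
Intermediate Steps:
R(p, L) = -16 + 48*p (R(p, L) = -16 + 8*((1*6)*p) = -16 + 8*(6*p) = -16 + 48*p)
√(-792 + R(f, y(-2 - 1*1))) = √(-792 + (-16 + 48*(-37))) = √(-792 + (-16 - 1776)) = √(-792 - 1792) = √(-2584) = 2*I*√646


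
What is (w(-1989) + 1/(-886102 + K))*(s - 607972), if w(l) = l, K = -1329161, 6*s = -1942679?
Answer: 12316337685256594/6645789 ≈ 1.8533e+9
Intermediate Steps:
s = -1942679/6 (s = (1/6)*(-1942679) = -1942679/6 ≈ -3.2378e+5)
(w(-1989) + 1/(-886102 + K))*(s - 607972) = (-1989 + 1/(-886102 - 1329161))*(-1942679/6 - 607972) = (-1989 + 1/(-2215263))*(-5590511/6) = (-1989 - 1/2215263)*(-5590511/6) = -4406158108/2215263*(-5590511/6) = 12316337685256594/6645789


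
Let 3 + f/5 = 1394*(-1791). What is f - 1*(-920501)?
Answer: -11562784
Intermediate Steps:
f = -12483285 (f = -15 + 5*(1394*(-1791)) = -15 + 5*(-2496654) = -15 - 12483270 = -12483285)
f - 1*(-920501) = -12483285 - 1*(-920501) = -12483285 + 920501 = -11562784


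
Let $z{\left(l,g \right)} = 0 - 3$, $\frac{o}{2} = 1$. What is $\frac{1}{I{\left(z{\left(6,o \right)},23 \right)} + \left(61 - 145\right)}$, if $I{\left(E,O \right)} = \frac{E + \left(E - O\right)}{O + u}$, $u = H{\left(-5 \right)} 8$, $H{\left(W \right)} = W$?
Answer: $- \frac{17}{1399} \approx -0.012152$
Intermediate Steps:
$o = 2$ ($o = 2 \cdot 1 = 2$)
$z{\left(l,g \right)} = -3$
$u = -40$ ($u = \left(-5\right) 8 = -40$)
$I{\left(E,O \right)} = \frac{- O + 2 E}{-40 + O}$ ($I{\left(E,O \right)} = \frac{E + \left(E - O\right)}{O - 40} = \frac{- O + 2 E}{-40 + O}$)
$\frac{1}{I{\left(z{\left(6,o \right)},23 \right)} + \left(61 - 145\right)} = \frac{1}{\frac{\left(-1\right) 23 + 2 \left(-3\right)}{-40 + 23} + \left(61 - 145\right)} = \frac{1}{\frac{-23 - 6}{-17} - 84} = \frac{1}{\left(- \frac{1}{17}\right) \left(-29\right) - 84} = \frac{1}{\frac{29}{17} - 84} = \frac{1}{- \frac{1399}{17}} = - \frac{17}{1399}$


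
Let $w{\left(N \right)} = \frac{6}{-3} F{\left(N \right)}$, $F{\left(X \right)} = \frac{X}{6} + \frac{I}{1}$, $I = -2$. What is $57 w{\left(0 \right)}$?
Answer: $228$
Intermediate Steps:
$F{\left(X \right)} = -2 + \frac{X}{6}$ ($F{\left(X \right)} = \frac{X}{6} - \frac{2}{1} = X \frac{1}{6} - 2 = \frac{X}{6} - 2 = -2 + \frac{X}{6}$)
$w{\left(N \right)} = 4 - \frac{N}{3}$ ($w{\left(N \right)} = \frac{6}{-3} \left(-2 + \frac{N}{6}\right) = 6 \left(- \frac{1}{3}\right) \left(-2 + \frac{N}{6}\right) = - 2 \left(-2 + \frac{N}{6}\right) = 4 - \frac{N}{3}$)
$57 w{\left(0 \right)} = 57 \left(4 - 0\right) = 57 \left(4 + 0\right) = 57 \cdot 4 = 228$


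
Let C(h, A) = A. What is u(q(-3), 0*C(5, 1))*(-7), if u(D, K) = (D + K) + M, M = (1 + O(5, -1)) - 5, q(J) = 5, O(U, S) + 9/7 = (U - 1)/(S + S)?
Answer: 16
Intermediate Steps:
O(U, S) = -9/7 + (-1 + U)/(2*S) (O(U, S) = -9/7 + (U - 1)/(S + S) = -9/7 + (-1 + U)/((2*S)) = -9/7 + (-1 + U)*(1/(2*S)) = -9/7 + (-1 + U)/(2*S))
M = -51/7 (M = (1 + (1/14)*(-7 - 18*(-1) + 7*5)/(-1)) - 5 = (1 + (1/14)*(-1)*(-7 + 18 + 35)) - 5 = (1 + (1/14)*(-1)*46) - 5 = (1 - 23/7) - 5 = -16/7 - 5 = -51/7 ≈ -7.2857)
u(D, K) = -51/7 + D + K (u(D, K) = (D + K) - 51/7 = -51/7 + D + K)
u(q(-3), 0*C(5, 1))*(-7) = (-51/7 + 5 + 0*1)*(-7) = (-51/7 + 5 + 0)*(-7) = -16/7*(-7) = 16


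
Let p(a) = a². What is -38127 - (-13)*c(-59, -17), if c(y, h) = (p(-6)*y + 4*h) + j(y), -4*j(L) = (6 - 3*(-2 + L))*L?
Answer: -121529/4 ≈ -30382.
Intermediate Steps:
j(L) = -L*(12 - 3*L)/4 (j(L) = -(6 - 3*(-2 + L))*L/4 = -(6 + (6 - 3*L))*L/4 = -(12 - 3*L)*L/4 = -L*(12 - 3*L)/4)
c(y, h) = 4*h + 36*y + 3*y*(-4 + y)/4 (c(y, h) = ((-6)²*y + 4*h) + 3*y*(-4 + y)/4 = (36*y + 4*h) + 3*y*(-4 + y)/4 = (4*h + 36*y) + 3*y*(-4 + y)/4 = 4*h + 36*y + 3*y*(-4 + y)/4)
-38127 - (-13)*c(-59, -17) = -38127 - (-13)*(4*(-17) + 33*(-59) + (¾)*(-59)²) = -38127 - (-13)*(-68 - 1947 + (¾)*3481) = -38127 - (-13)*(-68 - 1947 + 10443/4) = -38127 - (-13)*2383/4 = -38127 - 1*(-30979/4) = -38127 + 30979/4 = -121529/4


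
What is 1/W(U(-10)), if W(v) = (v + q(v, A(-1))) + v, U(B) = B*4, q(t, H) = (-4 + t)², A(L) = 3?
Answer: 1/1856 ≈ 0.00053879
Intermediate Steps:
U(B) = 4*B
W(v) = (-4 + v)² + 2*v (W(v) = (v + (-4 + v)²) + v = (-4 + v)² + 2*v)
1/W(U(-10)) = 1/((-4 + 4*(-10))² + 2*(4*(-10))) = 1/((-4 - 40)² + 2*(-40)) = 1/((-44)² - 80) = 1/(1936 - 80) = 1/1856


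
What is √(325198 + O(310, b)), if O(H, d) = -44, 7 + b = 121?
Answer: √325154 ≈ 570.22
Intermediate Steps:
b = 114 (b = -7 + 121 = 114)
√(325198 + O(310, b)) = √(325198 - 44) = √325154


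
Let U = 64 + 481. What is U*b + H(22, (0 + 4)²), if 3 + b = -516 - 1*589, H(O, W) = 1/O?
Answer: -13284919/22 ≈ -6.0386e+5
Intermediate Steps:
b = -1108 (b = -3 + (-516 - 1*589) = -3 + (-516 - 589) = -3 - 1105 = -1108)
U = 545
U*b + H(22, (0 + 4)²) = 545*(-1108) + 1/22 = -603860 + 1/22 = -13284919/22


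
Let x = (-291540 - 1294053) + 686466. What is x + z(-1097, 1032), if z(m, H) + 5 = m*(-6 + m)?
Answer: 310859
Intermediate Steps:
z(m, H) = -5 + m*(-6 + m)
x = -899127 (x = -1585593 + 686466 = -899127)
x + z(-1097, 1032) = -899127 + (-5 + (-1097)² - 6*(-1097)) = -899127 + (-5 + 1203409 + 6582) = -899127 + 1209986 = 310859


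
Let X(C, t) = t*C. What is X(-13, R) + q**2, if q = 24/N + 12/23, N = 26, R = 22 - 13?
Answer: -10273293/89401 ≈ -114.91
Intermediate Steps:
R = 9
q = 432/299 (q = 24/26 + 12/23 = 24*(1/26) + 12*(1/23) = 12/13 + 12/23 = 432/299 ≈ 1.4448)
X(C, t) = C*t
X(-13, R) + q**2 = -13*9 + (432/299)**2 = -117 + 186624/89401 = -10273293/89401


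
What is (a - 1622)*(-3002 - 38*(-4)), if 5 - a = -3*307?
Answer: 1983600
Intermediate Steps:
a = 926 (a = 5 - (-3)*307 = 5 - 1*(-921) = 5 + 921 = 926)
(a - 1622)*(-3002 - 38*(-4)) = (926 - 1622)*(-3002 - 38*(-4)) = -696*(-3002 + 152) = -696*(-2850) = 1983600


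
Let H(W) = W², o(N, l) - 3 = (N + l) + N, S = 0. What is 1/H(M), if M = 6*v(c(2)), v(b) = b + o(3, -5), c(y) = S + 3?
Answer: 1/1764 ≈ 0.00056689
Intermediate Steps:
o(N, l) = 3 + l + 2*N (o(N, l) = 3 + ((N + l) + N) = 3 + (l + 2*N) = 3 + l + 2*N)
c(y) = 3 (c(y) = 0 + 3 = 3)
v(b) = 4 + b (v(b) = b + (3 - 5 + 2*3) = b + (3 - 5 + 6) = b + 4 = 4 + b)
M = 42 (M = 6*(4 + 3) = 6*7 = 42)
1/H(M) = 1/(42²) = 1/1764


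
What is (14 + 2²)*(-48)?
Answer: -864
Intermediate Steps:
(14 + 2²)*(-48) = (14 + 4)*(-48) = 18*(-48) = -864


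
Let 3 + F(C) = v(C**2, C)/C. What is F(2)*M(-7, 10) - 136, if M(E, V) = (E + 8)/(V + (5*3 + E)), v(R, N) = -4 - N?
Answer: -409/3 ≈ -136.33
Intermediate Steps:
M(E, V) = (8 + E)/(15 + E + V) (M(E, V) = (8 + E)/(V + (15 + E)) = (8 + E)/(15 + E + V))
F(C) = -3 + (-4 - C)/C
F(2)*M(-7, 10) - 136 = (-4 - 4/2)*((8 - 7)/(15 - 7 + 10)) - 136 = (-4 - 4*1/2)*(1/18) - 136 = (-4 - 2)*((1/18)*1) - 136 = -6*1/18 - 136 = -1/3 - 136 = -409/3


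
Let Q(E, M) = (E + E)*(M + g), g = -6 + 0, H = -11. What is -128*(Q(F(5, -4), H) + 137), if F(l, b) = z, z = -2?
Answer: -26240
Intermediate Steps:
g = -6
F(l, b) = -2
Q(E, M) = 2*E*(-6 + M) (Q(E, M) = (E + E)*(M - 6) = (2*E)*(-6 + M) = 2*E*(-6 + M))
-128*(Q(F(5, -4), H) + 137) = -128*(2*(-2)*(-6 - 11) + 137) = -128*(2*(-2)*(-17) + 137) = -128*(68 + 137) = -128*205 = -26240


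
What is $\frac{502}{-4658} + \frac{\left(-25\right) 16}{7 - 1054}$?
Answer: $\frac{668803}{2438463} \approx 0.27427$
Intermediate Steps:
$\frac{502}{-4658} + \frac{\left(-25\right) 16}{7 - 1054} = 502 \left(- \frac{1}{4658}\right) - \frac{400}{7 - 1054} = - \frac{251}{2329} - \frac{400}{-1047} = - \frac{251}{2329} - - \frac{400}{1047} = - \frac{251}{2329} + \frac{400}{1047} = \frac{668803}{2438463}$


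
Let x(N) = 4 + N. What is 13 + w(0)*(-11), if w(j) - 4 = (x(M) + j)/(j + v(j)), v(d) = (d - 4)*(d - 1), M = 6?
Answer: -117/2 ≈ -58.500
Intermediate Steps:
v(d) = (-1 + d)*(-4 + d) (v(d) = (-4 + d)*(-1 + d) = (-1 + d)*(-4 + d))
w(j) = 4 + (10 + j)/(4 + j**2 - 4*j) (w(j) = 4 + ((4 + 6) + j)/(j + (4 + j**2 - 5*j)) = 4 + (10 + j)/(4 + j**2 - 4*j))
13 + w(0)*(-11) = 13 + ((26 - 15*0 + 4*0**2)/(4 + 0**2 - 4*0))*(-11) = 13 + ((26 + 0 + 4*0)/(4 + 0 + 0))*(-11) = 13 + ((26 + 0 + 0)/4)*(-11) = 13 + ((1/4)*26)*(-11) = 13 + (13/2)*(-11) = 13 - 143/2 = -117/2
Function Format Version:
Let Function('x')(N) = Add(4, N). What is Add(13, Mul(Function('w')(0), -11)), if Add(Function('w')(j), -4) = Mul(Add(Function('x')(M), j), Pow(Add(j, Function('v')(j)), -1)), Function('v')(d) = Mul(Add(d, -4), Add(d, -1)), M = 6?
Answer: Rational(-117, 2) ≈ -58.500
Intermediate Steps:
Function('v')(d) = Mul(Add(-1, d), Add(-4, d)) (Function('v')(d) = Mul(Add(-4, d), Add(-1, d)) = Mul(Add(-1, d), Add(-4, d)))
Function('w')(j) = Add(4, Mul(Pow(Add(4, Pow(j, 2), Mul(-4, j)), -1), Add(10, j))) (Function('w')(j) = Add(4, Mul(Add(Add(4, 6), j), Pow(Add(j, Add(4, Pow(j, 2), Mul(-5, j))), -1))) = Add(4, Mul(Add(10, j), Pow(Add(4, Pow(j, 2), Mul(-4, j)), -1))) = Add(4, Mul(Pow(Add(4, Pow(j, 2), Mul(-4, j)), -1), Add(10, j))))
Add(13, Mul(Function('w')(0), -11)) = Add(13, Mul(Mul(Pow(Add(4, Pow(0, 2), Mul(-4, 0)), -1), Add(26, Mul(-15, 0), Mul(4, Pow(0, 2)))), -11)) = Add(13, Mul(Mul(Pow(Add(4, 0, 0), -1), Add(26, 0, Mul(4, 0))), -11)) = Add(13, Mul(Mul(Pow(4, -1), Add(26, 0, 0)), -11)) = Add(13, Mul(Mul(Rational(1, 4), 26), -11)) = Add(13, Mul(Rational(13, 2), -11)) = Add(13, Rational(-143, 2)) = Rational(-117, 2)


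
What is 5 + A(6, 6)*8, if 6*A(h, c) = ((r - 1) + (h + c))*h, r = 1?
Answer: 101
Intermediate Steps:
A(h, c) = h*(c + h)/6 (A(h, c) = (((1 - 1) + (h + c))*h)/6 = ((0 + (c + h))*h)/6 = ((c + h)*h)/6 = (h*(c + h))/6 = h*(c + h)/6)
5 + A(6, 6)*8 = 5 + ((⅙)*6*(6 + 6))*8 = 5 + ((⅙)*6*12)*8 = 5 + 12*8 = 5 + 96 = 101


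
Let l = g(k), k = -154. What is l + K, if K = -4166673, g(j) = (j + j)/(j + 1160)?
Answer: -2095836673/503 ≈ -4.1667e+6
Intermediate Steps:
g(j) = 2*j/(1160 + j) (g(j) = (2*j)/(1160 + j) = 2*j/(1160 + j))
l = -154/503 (l = 2*(-154)/(1160 - 154) = 2*(-154)/1006 = 2*(-154)*(1/1006) = -154/503 ≈ -0.30616)
l + K = -154/503 - 4166673 = -2095836673/503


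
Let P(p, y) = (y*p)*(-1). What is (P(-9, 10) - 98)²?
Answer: 64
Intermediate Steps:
P(p, y) = -p*y (P(p, y) = (p*y)*(-1) = -p*y)
(P(-9, 10) - 98)² = (-1*(-9)*10 - 98)² = (90 - 98)² = (-8)² = 64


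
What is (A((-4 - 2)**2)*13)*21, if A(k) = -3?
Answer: -819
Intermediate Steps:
(A((-4 - 2)**2)*13)*21 = -3*13*21 = -39*21 = -819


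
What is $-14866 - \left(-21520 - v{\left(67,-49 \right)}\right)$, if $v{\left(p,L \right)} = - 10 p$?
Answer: $5984$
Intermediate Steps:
$-14866 - \left(-21520 - v{\left(67,-49 \right)}\right) = -14866 - \left(-21520 - \left(-10\right) 67\right) = -14866 - \left(-21520 - -670\right) = -14866 - \left(-21520 + 670\right) = -14866 - -20850 = -14866 + 20850 = 5984$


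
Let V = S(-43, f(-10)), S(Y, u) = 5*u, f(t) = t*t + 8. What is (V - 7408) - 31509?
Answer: -38377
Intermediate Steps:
f(t) = 8 + t**2 (f(t) = t**2 + 8 = 8 + t**2)
V = 540 (V = 5*(8 + (-10)**2) = 5*(8 + 100) = 5*108 = 540)
(V - 7408) - 31509 = (540 - 7408) - 31509 = -6868 - 31509 = -38377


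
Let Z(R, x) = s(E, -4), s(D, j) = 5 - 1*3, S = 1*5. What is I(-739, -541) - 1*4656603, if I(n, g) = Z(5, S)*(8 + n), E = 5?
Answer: -4658065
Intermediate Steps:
S = 5
s(D, j) = 2 (s(D, j) = 5 - 3 = 2)
Z(R, x) = 2
I(n, g) = 16 + 2*n (I(n, g) = 2*(8 + n) = 16 + 2*n)
I(-739, -541) - 1*4656603 = (16 + 2*(-739)) - 1*4656603 = (16 - 1478) - 4656603 = -1462 - 4656603 = -4658065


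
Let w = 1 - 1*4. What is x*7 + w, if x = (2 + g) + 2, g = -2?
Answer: 11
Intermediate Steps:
w = -3 (w = 1 - 4 = -3)
x = 2 (x = (2 - 2) + 2 = 0 + 2 = 2)
x*7 + w = 2*7 - 3 = 14 - 3 = 11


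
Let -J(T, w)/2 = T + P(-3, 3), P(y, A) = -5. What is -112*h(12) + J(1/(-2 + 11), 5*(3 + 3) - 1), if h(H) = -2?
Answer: 2104/9 ≈ 233.78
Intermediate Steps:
J(T, w) = 10 - 2*T (J(T, w) = -2*(T - 5) = -2*(-5 + T) = 10 - 2*T)
-112*h(12) + J(1/(-2 + 11), 5*(3 + 3) - 1) = -112*(-2) + (10 - 2/(-2 + 11)) = 224 + (10 - 2/9) = 224 + 88/9 = 2104/9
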